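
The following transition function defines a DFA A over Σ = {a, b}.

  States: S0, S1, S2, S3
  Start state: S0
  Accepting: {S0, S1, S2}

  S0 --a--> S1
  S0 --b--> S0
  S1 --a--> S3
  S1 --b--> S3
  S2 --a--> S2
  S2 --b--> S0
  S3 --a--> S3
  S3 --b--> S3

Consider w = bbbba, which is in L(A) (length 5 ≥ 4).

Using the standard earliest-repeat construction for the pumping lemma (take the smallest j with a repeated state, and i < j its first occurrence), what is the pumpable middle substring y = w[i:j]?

b

Run of A on w = b b b b a:
  step 0: S0  (start)
  step 1: S0  (read b: S0→S0)   ← first repeat (S0 seen earlier)
  step 2: S0  (read b: S0→S0)
  step 3: S0  (read b: S0→S0)
  step 4: S0  (read b: S0→S0)
  step 5: S1  (read a: S0→S1)

So i = 0, j = 1, giving x = w[0:0] = ε, y = w[0:1] = b, z = w[1:5] = bbba.
Check: |xy| = 1 ≤ 4 and |y| = 1 ≥ 1. Reading y takes A from S0 back to S0, so every xyⁱz is accepted.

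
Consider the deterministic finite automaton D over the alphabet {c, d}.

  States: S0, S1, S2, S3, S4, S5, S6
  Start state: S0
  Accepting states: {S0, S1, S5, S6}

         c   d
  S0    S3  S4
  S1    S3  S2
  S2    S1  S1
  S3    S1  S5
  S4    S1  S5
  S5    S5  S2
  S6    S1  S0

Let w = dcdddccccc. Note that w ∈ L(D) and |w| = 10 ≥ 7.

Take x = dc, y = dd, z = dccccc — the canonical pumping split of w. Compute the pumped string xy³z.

dcdddddddccccc

xy^3z = dc·dd·dd·dd·dccccc = dcdddddddccccc.
Reading y = dd takes D from S1 back to S1, so after x·y·y·y the machine is still in S1, and z then leads to the accepting state S1. Hence dcdddddddccccc ∈ L(D).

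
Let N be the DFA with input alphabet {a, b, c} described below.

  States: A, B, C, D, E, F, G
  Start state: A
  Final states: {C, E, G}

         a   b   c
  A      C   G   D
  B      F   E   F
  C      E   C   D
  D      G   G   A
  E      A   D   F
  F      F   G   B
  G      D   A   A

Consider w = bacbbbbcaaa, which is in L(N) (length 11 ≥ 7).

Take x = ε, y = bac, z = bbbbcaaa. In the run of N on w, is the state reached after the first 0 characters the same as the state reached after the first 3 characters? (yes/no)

yes

Run of N on the first 3 characters of w = b a c:
  step 0: A  (start)
  step 1: G  (read b: A→G)
  step 2: D  (read a: G→D)
  step 3: A  (read c: D→A)

After x (step 0): A. After xy (step 3): A.
They match, so y = bac drives N around a cycle from A back to itself; pumping y any number of times keeps N in A before reading z, and xyⁱz ∈ L(N) for every i ≥ 0.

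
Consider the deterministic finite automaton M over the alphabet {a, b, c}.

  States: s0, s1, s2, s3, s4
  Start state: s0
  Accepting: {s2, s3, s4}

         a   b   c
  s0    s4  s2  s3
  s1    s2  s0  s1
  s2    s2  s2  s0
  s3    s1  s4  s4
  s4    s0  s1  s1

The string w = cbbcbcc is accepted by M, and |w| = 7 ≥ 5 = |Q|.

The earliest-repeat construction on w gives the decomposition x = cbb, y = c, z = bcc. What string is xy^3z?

cbbcccbcc

xy^3z = cbb·c·c·c·bcc = cbbcccbcc.
Reading y = c takes M from s1 back to s1, so after x·y·y·y the machine is still in s1, and z then leads to the accepting state s4. Hence cbbcccbcc ∈ L(M).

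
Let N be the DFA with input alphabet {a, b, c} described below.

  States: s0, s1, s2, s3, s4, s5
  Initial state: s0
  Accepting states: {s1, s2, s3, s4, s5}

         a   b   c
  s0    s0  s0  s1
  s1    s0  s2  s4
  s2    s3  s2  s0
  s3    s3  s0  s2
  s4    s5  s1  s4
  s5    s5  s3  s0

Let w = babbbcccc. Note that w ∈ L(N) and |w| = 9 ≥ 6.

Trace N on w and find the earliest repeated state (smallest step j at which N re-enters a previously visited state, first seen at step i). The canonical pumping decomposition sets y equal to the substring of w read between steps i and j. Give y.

State sequence: s0 -b-> s0 -a-> s0 -b-> s0 -b-> s0 -b-> s0 -c-> s1 -c-> s4 -c-> s4 -c-> s4
First repeat at step 1: s0 was already visited.

So i = 0, j = 1, giving x = w[0:0] = ε, y = w[0:1] = b, z = w[1:9] = abbbcccc.
Check: |xy| = 1 ≤ 6 and |y| = 1 ≥ 1. Reading y takes N from s0 back to s0, so every xyⁱz is accepted.

b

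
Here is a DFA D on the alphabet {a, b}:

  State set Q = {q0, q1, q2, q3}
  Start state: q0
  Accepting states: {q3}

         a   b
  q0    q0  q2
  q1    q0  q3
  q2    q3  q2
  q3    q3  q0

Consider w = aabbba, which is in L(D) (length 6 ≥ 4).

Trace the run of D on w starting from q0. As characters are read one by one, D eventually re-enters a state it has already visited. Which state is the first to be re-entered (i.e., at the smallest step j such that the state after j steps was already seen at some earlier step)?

q0

State sequence: q0 -a-> q0 -a-> q0 -b-> q2 -b-> q2 -b-> q2 -a-> q3
First repeat at step 1: q0 was already visited.

The earliest repeat is at step j = 1: D is in q0, which it already visited at step i = 0.
Pumping length from the standard proof: p = 4 (the number of states). The repeated state found above gives |xy| = j ≤ 4 and |y| = j − i ≥ 1.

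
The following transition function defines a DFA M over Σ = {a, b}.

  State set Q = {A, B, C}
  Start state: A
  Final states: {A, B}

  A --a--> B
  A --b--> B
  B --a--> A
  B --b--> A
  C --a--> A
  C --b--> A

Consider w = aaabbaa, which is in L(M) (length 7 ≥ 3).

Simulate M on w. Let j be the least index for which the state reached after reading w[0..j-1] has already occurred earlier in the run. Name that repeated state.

Run of M on w = a a a b b a a:
  step 0: A  (start)
  step 1: B  (read a: A→B)
  step 2: A  (read a: B→A)   ← first repeat (A seen earlier)
  step 3: B  (read a: A→B)
  step 4: A  (read b: B→A)
  step 5: B  (read b: A→B)
  step 6: A  (read a: B→A)
  step 7: B  (read a: A→B)

The earliest repeat is at step j = 2: M is in A, which it already visited at step i = 0.
Since M has 3 states, any run of length ≥ 3 visits 3+1 states, so by pigeonhole some state repeats within the first 3 steps — that repeat gives the pumpable loop.

A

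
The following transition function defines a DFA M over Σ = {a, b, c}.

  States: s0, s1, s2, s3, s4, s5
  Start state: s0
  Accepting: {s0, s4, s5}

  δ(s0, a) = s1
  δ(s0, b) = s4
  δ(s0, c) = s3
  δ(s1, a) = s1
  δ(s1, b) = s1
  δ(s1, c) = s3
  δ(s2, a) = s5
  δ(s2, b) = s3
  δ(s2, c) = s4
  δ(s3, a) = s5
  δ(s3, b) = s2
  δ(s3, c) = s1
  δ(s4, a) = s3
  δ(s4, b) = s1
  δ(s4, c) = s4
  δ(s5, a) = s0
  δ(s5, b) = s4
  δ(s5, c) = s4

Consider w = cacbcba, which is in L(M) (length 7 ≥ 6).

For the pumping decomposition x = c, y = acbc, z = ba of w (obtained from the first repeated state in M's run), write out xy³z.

cacbcacbcacbcba

xy^3z = c·acbc·acbc·acbc·ba = cacbcacbcacbcba.
Reading y = acbc takes M from s3 back to s3, so after x·y·y·y the machine is still in s3, and z then leads to the accepting state s5. Hence cacbcacbcacbcba ∈ L(M).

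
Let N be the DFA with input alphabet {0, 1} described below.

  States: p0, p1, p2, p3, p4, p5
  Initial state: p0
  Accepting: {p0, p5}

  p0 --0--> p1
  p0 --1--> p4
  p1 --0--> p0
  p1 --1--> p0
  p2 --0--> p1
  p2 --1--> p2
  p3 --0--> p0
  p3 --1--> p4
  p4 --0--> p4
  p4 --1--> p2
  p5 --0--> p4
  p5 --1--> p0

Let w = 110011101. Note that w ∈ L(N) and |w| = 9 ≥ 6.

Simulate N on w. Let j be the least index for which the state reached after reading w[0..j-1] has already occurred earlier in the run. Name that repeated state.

Run of N on w = 1 1 0 0 1 1 1 0 1:
  step 0: p0  (start)
  step 1: p4  (read 1: p0→p4)
  step 2: p2  (read 1: p4→p2)
  step 3: p1  (read 0: p2→p1)
  step 4: p0  (read 0: p1→p0)   ← first repeat (p0 seen earlier)
  step 5: p4  (read 1: p0→p4)
  step 6: p2  (read 1: p4→p2)
  step 7: p2  (read 1: p2→p2)
  step 8: p1  (read 0: p2→p1)
  step 9: p0  (read 1: p1→p0)

The earliest repeat is at step j = 4: N is in p0, which it already visited at step i = 0.
The DFA has 6 states, so the proof of the pumping lemma guarantees a repeated state among the first 6+1 visited; the segment between the two visits is the pumpable y.

p0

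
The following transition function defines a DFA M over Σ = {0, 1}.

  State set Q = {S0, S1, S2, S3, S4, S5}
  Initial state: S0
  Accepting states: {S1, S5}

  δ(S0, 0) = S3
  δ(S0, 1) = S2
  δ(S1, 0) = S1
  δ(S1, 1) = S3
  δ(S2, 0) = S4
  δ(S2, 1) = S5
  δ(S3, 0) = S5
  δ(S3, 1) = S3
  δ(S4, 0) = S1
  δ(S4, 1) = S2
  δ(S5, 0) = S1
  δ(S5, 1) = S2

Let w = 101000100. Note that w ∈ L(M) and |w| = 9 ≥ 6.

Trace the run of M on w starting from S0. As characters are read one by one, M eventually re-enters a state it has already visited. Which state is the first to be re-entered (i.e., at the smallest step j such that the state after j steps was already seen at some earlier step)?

S2

Run of M on w = 1 0 1 0 0 0 1 0 0:
  step 0: S0  (start)
  step 1: S2  (read 1: S0→S2)
  step 2: S4  (read 0: S2→S4)
  step 3: S2  (read 1: S4→S2)   ← first repeat (S2 seen earlier)
  step 4: S4  (read 0: S2→S4)
  step 5: S1  (read 0: S4→S1)
  step 6: S1  (read 0: S1→S1)
  step 7: S3  (read 1: S1→S3)
  step 8: S5  (read 0: S3→S5)
  step 9: S1  (read 0: S5→S1)

The earliest repeat is at step j = 3: M is in S2, which it already visited at step i = 1.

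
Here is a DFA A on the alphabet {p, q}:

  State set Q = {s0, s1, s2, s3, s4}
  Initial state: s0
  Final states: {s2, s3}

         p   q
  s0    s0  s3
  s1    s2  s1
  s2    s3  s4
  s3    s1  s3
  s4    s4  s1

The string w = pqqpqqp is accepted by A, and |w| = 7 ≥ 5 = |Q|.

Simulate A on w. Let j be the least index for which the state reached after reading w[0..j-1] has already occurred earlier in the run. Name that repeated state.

s0

State sequence: s0 -p-> s0 -q-> s3 -q-> s3 -p-> s1 -q-> s1 -q-> s1 -p-> s2
First repeat at step 1: s0 was already visited.

The earliest repeat is at step j = 1: A is in s0, which it already visited at step i = 0.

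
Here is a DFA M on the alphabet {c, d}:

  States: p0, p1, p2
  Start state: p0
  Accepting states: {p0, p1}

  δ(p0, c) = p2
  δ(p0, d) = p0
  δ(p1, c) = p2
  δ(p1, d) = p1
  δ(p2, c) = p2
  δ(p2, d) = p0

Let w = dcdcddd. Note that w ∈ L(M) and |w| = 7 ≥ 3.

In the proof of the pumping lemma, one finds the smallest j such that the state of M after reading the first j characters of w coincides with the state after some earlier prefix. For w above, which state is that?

State sequence: p0 -d-> p0 -c-> p2 -d-> p0 -c-> p2 -d-> p0 -d-> p0 -d-> p0
First repeat at step 1: p0 was already visited.

The earliest repeat is at step j = 1: M is in p0, which it already visited at step i = 0.
With |Q| = 3, pigeonhole forces a state repeat no later than step 3; the substring read between the first and second visits to that state can be pumped.

p0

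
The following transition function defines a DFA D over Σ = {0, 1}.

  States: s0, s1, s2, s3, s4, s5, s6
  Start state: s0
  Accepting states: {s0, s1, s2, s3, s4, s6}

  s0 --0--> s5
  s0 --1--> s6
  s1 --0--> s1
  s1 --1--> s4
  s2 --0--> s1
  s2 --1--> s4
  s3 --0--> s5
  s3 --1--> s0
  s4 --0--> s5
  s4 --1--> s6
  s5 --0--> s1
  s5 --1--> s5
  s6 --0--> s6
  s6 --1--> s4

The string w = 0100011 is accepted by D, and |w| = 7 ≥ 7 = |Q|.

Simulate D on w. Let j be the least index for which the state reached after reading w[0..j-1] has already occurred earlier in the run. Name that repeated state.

s5

Run of D on w = 0 1 0 0 0 1 1:
  step 0: s0  (start)
  step 1: s5  (read 0: s0→s5)
  step 2: s5  (read 1: s5→s5)   ← first repeat (s5 seen earlier)
  step 3: s1  (read 0: s5→s1)
  step 4: s1  (read 0: s1→s1)
  step 5: s1  (read 0: s1→s1)
  step 6: s4  (read 1: s1→s4)
  step 7: s6  (read 1: s4→s6)

The earliest repeat is at step j = 2: D is in s5, which it already visited at step i = 1.
Pumping length from the standard proof: p = 7 (the number of states). The repeated state found above gives |xy| = j ≤ 7 and |y| = j − i ≥ 1.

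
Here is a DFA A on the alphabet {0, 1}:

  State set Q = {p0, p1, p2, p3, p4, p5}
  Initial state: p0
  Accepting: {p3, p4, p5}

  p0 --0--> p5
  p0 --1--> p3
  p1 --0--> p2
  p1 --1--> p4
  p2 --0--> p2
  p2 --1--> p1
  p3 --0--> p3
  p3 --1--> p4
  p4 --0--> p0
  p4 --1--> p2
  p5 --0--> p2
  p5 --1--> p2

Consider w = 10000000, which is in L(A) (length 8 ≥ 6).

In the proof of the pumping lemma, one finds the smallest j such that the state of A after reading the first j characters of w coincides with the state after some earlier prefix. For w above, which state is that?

p3

State sequence: p0 -1-> p3 -0-> p3 -0-> p3 -0-> p3 -0-> p3 -0-> p3 -0-> p3 -0-> p3
First repeat at step 2: p3 was already visited.

The earliest repeat is at step j = 2: A is in p3, which it already visited at step i = 1.
Since A has 6 states, any run of length ≥ 6 visits 6+1 states, so by pigeonhole some state repeats within the first 6 steps — that repeat gives the pumpable loop.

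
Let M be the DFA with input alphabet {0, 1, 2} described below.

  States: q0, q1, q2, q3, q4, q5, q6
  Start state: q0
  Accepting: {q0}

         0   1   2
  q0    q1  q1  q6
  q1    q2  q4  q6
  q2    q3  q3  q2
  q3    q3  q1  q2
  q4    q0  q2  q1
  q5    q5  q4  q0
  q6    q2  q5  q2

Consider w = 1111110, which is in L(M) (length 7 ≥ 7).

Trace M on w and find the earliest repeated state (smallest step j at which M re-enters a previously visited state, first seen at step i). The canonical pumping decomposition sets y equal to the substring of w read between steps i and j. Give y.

1111

State sequence: q0 -1-> q1 -1-> q4 -1-> q2 -1-> q3 -1-> q1 -1-> q4 -0-> q0
First repeat at step 5: q1 was already visited.

So i = 1, j = 5, giving x = w[0:1] = 1, y = w[1:5] = 1111, z = w[5:7] = 10.
Check: |xy| = 5 ≤ 7 and |y| = 4 ≥ 1. Reading y takes M from q1 back to q1, so every xyⁱz is accepted.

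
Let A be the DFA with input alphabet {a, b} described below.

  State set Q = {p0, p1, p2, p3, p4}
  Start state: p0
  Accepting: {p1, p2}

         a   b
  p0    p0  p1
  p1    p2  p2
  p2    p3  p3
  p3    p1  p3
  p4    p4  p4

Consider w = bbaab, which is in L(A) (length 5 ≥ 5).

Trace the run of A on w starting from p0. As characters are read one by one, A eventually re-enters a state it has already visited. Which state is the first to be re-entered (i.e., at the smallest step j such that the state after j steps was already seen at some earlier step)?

Run of A on w = b b a a b:
  step 0: p0  (start)
  step 1: p1  (read b: p0→p1)
  step 2: p2  (read b: p1→p2)
  step 3: p3  (read a: p2→p3)
  step 4: p1  (read a: p3→p1)   ← first repeat (p1 seen earlier)
  step 5: p2  (read b: p1→p2)

The earliest repeat is at step j = 4: A is in p1, which it already visited at step i = 1.
Pumping length from the standard proof: p = 5 (the number of states). The repeated state found above gives |xy| = j ≤ 5 and |y| = j − i ≥ 1.

p1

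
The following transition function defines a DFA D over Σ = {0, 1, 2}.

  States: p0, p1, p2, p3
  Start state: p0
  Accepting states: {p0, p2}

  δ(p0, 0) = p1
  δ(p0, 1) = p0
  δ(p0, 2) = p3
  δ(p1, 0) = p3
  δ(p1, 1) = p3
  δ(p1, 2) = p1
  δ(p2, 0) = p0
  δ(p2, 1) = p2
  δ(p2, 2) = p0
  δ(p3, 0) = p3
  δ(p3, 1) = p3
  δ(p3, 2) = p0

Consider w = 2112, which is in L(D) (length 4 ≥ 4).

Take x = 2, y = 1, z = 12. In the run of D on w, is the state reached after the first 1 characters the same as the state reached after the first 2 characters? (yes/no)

State sequence: p0 -2-> p3 -1-> p3

After x (step 1): p3. After xy (step 2): p3.
They match, so y = 1 drives D around a cycle from p3 back to itself; pumping y any number of times keeps D in p3 before reading z, and xyⁱz ∈ L(D) for every i ≥ 0.

yes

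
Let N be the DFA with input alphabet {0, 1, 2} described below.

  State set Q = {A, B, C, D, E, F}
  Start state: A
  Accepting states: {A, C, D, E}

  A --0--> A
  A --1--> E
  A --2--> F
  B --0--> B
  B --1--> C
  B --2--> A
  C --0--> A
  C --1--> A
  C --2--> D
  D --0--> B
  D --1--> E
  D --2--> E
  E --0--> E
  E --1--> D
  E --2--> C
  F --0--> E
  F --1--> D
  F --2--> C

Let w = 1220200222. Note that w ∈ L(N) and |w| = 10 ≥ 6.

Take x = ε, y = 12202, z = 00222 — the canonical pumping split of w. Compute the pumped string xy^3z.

xy^3z = ε·12202·12202·12202·00222 = 12202122021220200222.
Reading y = 12202 takes N from A back to A, so after x·y·y·y the machine is still in A, and z then leads to the accepting state D. Hence 12202122021220200222 ∈ L(N).

12202122021220200222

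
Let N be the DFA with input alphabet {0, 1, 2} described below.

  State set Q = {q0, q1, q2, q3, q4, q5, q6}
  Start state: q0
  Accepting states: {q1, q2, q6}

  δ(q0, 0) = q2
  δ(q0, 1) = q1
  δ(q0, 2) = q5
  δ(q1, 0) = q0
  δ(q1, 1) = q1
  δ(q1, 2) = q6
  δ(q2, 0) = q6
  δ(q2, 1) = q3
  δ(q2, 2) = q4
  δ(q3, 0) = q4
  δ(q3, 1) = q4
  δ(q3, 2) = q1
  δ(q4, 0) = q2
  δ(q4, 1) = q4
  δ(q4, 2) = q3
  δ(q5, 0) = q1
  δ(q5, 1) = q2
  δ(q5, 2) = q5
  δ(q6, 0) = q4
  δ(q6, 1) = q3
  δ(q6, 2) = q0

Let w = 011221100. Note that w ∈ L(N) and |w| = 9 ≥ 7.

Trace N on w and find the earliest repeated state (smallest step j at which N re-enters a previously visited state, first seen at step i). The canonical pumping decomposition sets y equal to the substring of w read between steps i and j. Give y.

State sequence: q0 -0-> q2 -1-> q3 -1-> q4 -2-> q3 -2-> q1 -1-> q1 -1-> q1 -0-> q0 -0-> q2
First repeat at step 4: q3 was already visited.

So i = 2, j = 4, giving x = w[0:2] = 01, y = w[2:4] = 12, z = w[4:9] = 21100.
Check: |xy| = 4 ≤ 7 and |y| = 2 ≥ 1. Reading y takes N from q3 back to q3, so every xyⁱz is accepted.

12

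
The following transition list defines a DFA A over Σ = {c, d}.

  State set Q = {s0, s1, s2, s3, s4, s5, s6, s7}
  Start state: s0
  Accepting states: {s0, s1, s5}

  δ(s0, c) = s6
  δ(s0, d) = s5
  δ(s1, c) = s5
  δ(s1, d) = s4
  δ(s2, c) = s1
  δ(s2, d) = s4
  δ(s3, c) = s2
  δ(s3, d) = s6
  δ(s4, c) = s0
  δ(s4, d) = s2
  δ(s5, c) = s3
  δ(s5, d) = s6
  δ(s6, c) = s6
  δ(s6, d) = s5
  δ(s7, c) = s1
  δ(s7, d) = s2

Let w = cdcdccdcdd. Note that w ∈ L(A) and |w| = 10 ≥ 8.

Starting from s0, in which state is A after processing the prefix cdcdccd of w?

s5

State sequence: s0 -c-> s6 -d-> s5 -c-> s3 -d-> s6 -c-> s6 -c-> s6 -d-> s5

After reading 7 characters, A is in state s5.
(This kind of state-tracing is the core of the pumping-lemma construction: with 8 states, pigeonhole forces a repeat within the first 8 steps.)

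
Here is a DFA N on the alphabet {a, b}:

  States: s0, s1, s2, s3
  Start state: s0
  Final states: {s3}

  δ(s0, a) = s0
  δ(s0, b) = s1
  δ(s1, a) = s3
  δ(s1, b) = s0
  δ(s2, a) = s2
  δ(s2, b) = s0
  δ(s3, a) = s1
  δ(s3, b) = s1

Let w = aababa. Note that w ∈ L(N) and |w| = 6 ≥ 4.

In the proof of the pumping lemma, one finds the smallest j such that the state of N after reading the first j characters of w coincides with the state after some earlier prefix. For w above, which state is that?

s0

Run of N on w = a a b a b a:
  step 0: s0  (start)
  step 1: s0  (read a: s0→s0)   ← first repeat (s0 seen earlier)
  step 2: s0  (read a: s0→s0)
  step 3: s1  (read b: s0→s1)
  step 4: s3  (read a: s1→s3)
  step 5: s1  (read b: s3→s1)
  step 6: s3  (read a: s1→s3)

The earliest repeat is at step j = 1: N is in s0, which it already visited at step i = 0.
Since N has 4 states, any run of length ≥ 4 visits 4+1 states, so by pigeonhole some state repeats within the first 4 steps — that repeat gives the pumpable loop.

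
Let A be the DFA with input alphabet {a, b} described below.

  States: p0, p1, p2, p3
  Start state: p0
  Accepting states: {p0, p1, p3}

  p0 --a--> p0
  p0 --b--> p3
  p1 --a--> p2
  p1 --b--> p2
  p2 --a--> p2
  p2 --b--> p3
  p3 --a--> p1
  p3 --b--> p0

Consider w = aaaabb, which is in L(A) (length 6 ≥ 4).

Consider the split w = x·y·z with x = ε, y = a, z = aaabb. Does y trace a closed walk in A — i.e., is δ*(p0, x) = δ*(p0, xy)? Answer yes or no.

Run of A on the first 1 characters of w = a:
  step 0: p0  (start)
  step 1: p0  (read a: p0→p0)

After x (step 0): p0. After xy (step 1): p0.
They match, so y = a drives A around a cycle from p0 back to itself; pumping y any number of times keeps A in p0 before reading z, and xyⁱz ∈ L(A) for every i ≥ 0.

yes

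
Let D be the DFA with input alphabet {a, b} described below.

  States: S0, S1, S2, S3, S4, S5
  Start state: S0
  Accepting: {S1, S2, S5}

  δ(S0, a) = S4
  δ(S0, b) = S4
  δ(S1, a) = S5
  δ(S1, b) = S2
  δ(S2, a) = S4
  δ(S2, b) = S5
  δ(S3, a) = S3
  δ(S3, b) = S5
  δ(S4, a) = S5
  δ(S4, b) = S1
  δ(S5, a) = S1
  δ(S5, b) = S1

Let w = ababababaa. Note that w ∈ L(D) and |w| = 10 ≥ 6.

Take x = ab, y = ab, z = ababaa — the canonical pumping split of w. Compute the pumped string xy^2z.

xy^2z = ab·ab·ab·ababaa = abababababaa.
Reading y = ab takes D from S1 back to S1, so after x·y·y the machine is still in S1, and z then leads to the accepting state S1. Hence abababababaa ∈ L(D).

abababababaa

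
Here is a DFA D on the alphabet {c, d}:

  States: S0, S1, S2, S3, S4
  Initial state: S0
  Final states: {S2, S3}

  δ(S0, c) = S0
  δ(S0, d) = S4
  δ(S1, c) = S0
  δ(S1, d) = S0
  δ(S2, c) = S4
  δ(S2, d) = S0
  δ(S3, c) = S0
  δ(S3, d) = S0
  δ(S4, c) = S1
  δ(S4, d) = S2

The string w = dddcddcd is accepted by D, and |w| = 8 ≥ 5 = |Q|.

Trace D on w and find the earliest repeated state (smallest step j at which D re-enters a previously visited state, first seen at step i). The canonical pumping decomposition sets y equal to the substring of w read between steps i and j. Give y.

Run of D on w = d d d c d d c d:
  step 0: S0  (start)
  step 1: S4  (read d: S0→S4)
  step 2: S2  (read d: S4→S2)
  step 3: S0  (read d: S2→S0)   ← first repeat (S0 seen earlier)
  step 4: S0  (read c: S0→S0)
  step 5: S4  (read d: S0→S4)
  step 6: S2  (read d: S4→S2)
  step 7: S4  (read c: S2→S4)
  step 8: S2  (read d: S4→S2)

So i = 0, j = 3, giving x = w[0:0] = ε, y = w[0:3] = ddd, z = w[3:8] = cddcd.
Check: |xy| = 3 ≤ 5 and |y| = 3 ≥ 1. Reading y takes D from S0 back to S0, so every xyⁱz is accepted.
The DFA has 5 states, so the proof of the pumping lemma guarantees a repeated state among the first 5+1 visited; the segment between the two visits is the pumpable y.

ddd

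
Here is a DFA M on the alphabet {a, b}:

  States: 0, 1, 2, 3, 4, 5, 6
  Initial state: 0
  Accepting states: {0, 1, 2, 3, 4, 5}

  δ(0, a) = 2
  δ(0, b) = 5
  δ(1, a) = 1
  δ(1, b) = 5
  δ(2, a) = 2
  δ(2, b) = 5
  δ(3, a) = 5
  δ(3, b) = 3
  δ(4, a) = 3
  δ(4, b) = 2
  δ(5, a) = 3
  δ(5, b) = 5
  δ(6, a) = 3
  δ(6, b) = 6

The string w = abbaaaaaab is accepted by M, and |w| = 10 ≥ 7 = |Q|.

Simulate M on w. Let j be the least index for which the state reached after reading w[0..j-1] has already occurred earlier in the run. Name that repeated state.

State sequence: 0 -a-> 2 -b-> 5 -b-> 5 -a-> 3 -a-> 5 -a-> 3 -a-> 5 -a-> 3 -a-> 5 -b-> 5
First repeat at step 3: 5 was already visited.

The earliest repeat is at step j = 3: M is in 5, which it already visited at step i = 2.
The DFA has 7 states, so the proof of the pumping lemma guarantees a repeated state among the first 7+1 visited; the segment between the two visits is the pumpable y.

5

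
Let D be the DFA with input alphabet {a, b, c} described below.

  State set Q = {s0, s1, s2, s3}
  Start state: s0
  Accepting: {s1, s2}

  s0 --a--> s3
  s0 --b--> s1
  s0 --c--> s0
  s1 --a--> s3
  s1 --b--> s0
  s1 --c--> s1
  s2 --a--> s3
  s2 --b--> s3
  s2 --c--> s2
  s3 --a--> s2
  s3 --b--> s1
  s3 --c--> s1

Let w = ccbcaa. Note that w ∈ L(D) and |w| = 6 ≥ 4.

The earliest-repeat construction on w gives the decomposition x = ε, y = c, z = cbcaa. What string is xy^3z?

xy^3z = ε·c·c·c·cbcaa = ccccbcaa.
Reading y = c takes D from s0 back to s0, so after x·y·y·y the machine is still in s0, and z then leads to the accepting state s2. Hence ccccbcaa ∈ L(D).

ccccbcaa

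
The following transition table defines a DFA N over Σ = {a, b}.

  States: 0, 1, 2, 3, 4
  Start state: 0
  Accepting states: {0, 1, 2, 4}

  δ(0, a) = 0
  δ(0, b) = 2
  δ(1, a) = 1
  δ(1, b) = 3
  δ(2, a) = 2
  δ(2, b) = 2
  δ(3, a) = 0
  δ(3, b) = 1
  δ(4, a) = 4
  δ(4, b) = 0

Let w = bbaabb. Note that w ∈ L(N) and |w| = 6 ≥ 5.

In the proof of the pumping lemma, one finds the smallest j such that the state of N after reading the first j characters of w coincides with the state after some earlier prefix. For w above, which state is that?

2

Run of N on w = b b a a b b:
  step 0: 0  (start)
  step 1: 2  (read b: 0→2)
  step 2: 2  (read b: 2→2)   ← first repeat (2 seen earlier)
  step 3: 2  (read a: 2→2)
  step 4: 2  (read a: 2→2)
  step 5: 2  (read b: 2→2)
  step 6: 2  (read b: 2→2)

The earliest repeat is at step j = 2: N is in 2, which it already visited at step i = 1.
With |Q| = 5, pigeonhole forces a state repeat no later than step 5; the substring read between the first and second visits to that state can be pumped.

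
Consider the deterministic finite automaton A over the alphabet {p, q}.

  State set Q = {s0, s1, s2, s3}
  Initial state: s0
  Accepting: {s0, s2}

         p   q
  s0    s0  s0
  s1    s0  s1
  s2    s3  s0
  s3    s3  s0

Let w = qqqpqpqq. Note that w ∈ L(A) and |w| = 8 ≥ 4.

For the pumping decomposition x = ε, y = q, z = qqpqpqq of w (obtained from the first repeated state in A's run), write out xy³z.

xy^3z = ε·q·q·q·qqpqpqq = qqqqqpqpqq.
Reading y = q takes A from s0 back to s0, so after x·y·y·y the machine is still in s0, and z then leads to the accepting state s0. Hence qqqqqpqpqq ∈ L(A).

qqqqqpqpqq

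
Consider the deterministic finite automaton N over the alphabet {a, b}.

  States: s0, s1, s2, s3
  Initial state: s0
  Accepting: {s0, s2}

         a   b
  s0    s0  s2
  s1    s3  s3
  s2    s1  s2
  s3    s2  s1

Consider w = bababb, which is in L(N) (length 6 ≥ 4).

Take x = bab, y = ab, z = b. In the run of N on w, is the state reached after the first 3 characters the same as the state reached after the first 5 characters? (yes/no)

no

Run of N on the first 5 characters of w = b a b a b:
  step 0: s0  (start)
  step 1: s2  (read b: s0→s2)
  step 2: s1  (read a: s2→s1)
  step 3: s3  (read b: s1→s3)
  step 4: s2  (read a: s3→s2)
  step 5: s2  (read b: s2→s2)

After x (step 3): s3. After xy (step 5): s2.
They differ (s3 ≠ s2), so y is not a cycle from the state after x; this split is not the one the pumping-lemma construction produces, and pumping y need not keep the string in L(N).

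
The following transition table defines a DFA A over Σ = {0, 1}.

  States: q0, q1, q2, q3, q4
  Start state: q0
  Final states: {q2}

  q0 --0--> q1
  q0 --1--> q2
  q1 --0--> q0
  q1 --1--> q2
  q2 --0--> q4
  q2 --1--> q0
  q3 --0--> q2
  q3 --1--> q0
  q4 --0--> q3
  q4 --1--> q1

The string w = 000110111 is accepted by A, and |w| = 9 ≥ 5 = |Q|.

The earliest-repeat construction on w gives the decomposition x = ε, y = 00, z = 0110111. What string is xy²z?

00000110111

xy^2z = ε·00·00·0110111 = 00000110111.
Reading y = 00 takes A from q0 back to q0, so after x·y·y the machine is still in q0, and z then leads to the accepting state q2. Hence 00000110111 ∈ L(A).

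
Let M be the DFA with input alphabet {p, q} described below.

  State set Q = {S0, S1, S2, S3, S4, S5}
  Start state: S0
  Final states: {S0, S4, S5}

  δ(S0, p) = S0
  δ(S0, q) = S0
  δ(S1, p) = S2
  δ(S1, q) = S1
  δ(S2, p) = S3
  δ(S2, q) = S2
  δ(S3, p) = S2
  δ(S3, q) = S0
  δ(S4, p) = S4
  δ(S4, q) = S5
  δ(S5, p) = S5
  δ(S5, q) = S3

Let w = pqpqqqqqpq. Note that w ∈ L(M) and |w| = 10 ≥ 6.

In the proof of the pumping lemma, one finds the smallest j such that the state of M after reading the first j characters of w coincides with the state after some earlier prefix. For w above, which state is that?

Run of M on w = p q p q q q q q p q:
  step 0: S0  (start)
  step 1: S0  (read p: S0→S0)   ← first repeat (S0 seen earlier)
  step 2: S0  (read q: S0→S0)
  step 3: S0  (read p: S0→S0)
  step 4: S0  (read q: S0→S0)
  step 5: S0  (read q: S0→S0)
  step 6: S0  (read q: S0→S0)
  step 7: S0  (read q: S0→S0)
  step 8: S0  (read q: S0→S0)
  step 9: S0  (read p: S0→S0)
  step 10: S0  (read q: S0→S0)

The earliest repeat is at step j = 1: M is in S0, which it already visited at step i = 0.
Since M has 6 states, any run of length ≥ 6 visits 6+1 states, so by pigeonhole some state repeats within the first 6 steps — that repeat gives the pumpable loop.

S0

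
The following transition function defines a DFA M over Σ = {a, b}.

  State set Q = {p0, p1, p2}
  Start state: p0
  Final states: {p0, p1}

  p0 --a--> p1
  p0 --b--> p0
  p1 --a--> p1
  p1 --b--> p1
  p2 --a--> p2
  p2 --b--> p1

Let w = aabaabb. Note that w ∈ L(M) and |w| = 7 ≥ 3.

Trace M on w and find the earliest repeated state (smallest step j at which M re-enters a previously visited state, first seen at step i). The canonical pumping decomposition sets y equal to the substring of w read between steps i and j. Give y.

State sequence: p0 -a-> p1 -a-> p1 -b-> p1 -a-> p1 -a-> p1 -b-> p1 -b-> p1
First repeat at step 2: p1 was already visited.

So i = 1, j = 2, giving x = w[0:1] = a, y = w[1:2] = a, z = w[2:7] = baabb.
Check: |xy| = 2 ≤ 3 and |y| = 1 ≥ 1. Reading y takes M from p1 back to p1, so every xyⁱz is accepted.
Since M has 3 states, any run of length ≥ 3 visits 3+1 states, so by pigeonhole some state repeats within the first 3 steps — that repeat gives the pumpable loop.

a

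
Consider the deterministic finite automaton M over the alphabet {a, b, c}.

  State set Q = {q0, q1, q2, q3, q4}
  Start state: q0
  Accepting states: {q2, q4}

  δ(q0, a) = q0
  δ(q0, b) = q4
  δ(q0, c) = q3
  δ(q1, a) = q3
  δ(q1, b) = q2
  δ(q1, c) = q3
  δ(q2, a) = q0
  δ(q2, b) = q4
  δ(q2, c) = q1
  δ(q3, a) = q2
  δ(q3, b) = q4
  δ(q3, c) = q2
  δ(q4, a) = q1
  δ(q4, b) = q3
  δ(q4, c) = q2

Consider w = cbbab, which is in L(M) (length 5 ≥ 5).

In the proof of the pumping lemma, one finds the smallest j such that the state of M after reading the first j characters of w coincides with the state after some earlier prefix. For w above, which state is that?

q3

State sequence: q0 -c-> q3 -b-> q4 -b-> q3 -a-> q2 -b-> q4
First repeat at step 3: q3 was already visited.

The earliest repeat is at step j = 3: M is in q3, which it already visited at step i = 1.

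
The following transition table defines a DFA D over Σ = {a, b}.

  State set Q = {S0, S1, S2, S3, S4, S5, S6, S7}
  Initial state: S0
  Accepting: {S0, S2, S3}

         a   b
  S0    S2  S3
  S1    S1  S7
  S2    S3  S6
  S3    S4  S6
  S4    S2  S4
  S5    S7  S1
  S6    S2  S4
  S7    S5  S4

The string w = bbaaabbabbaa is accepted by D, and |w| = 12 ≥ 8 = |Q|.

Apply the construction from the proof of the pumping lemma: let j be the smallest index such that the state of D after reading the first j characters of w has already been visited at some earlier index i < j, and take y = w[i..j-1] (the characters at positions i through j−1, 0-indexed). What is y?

baa

State sequence: S0 -b-> S3 -b-> S6 -a-> S2 -a-> S3 -a-> S4 -b-> S4 -b-> S4 -a-> S2 -b-> S6 -b-> S4 -a-> S2 -a-> S3
First repeat at step 4: S3 was already visited.

So i = 1, j = 4, giving x = w[0:1] = b, y = w[1:4] = baa, z = w[4:12] = abbabbaa.
Check: |xy| = 4 ≤ 8 and |y| = 3 ≥ 1. Reading y takes D from S3 back to S3, so every xyⁱz is accepted.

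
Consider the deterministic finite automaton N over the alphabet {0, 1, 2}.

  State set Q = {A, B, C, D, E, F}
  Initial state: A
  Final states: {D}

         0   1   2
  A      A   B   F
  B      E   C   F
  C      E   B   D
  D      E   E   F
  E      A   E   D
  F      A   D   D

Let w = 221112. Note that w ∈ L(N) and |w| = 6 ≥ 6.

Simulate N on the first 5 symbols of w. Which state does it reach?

State sequence: A -2-> F -2-> D -1-> E -1-> E -1-> E

After reading 5 characters, N is in state E.

E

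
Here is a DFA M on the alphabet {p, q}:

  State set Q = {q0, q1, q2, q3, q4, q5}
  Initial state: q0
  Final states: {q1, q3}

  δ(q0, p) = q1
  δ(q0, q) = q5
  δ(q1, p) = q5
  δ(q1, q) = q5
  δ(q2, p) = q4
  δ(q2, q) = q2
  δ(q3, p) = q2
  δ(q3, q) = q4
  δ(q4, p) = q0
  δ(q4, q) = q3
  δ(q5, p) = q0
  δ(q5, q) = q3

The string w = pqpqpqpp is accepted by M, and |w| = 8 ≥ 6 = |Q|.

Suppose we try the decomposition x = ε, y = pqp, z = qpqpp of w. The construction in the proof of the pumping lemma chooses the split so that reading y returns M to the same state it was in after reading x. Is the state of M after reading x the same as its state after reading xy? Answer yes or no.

yes

State sequence: q0 -p-> q1 -q-> q5 -p-> q0

After x (step 0): q0. After xy (step 3): q0.
They match, so y = pqp drives M around a cycle from q0 back to itself; pumping y any number of times keeps M in q0 before reading z, and xyⁱz ∈ L(M) for every i ≥ 0.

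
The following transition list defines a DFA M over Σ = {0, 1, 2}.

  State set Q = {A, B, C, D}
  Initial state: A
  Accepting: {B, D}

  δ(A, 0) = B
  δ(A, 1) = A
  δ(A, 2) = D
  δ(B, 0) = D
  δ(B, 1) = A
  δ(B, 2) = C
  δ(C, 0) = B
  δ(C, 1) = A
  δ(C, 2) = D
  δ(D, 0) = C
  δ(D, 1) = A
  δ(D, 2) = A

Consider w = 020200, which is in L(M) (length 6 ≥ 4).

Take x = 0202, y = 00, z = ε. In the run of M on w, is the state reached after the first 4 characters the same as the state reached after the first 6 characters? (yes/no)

no

Run of M on the first 6 characters of w = 0 2 0 2 0 0:
  step 0: A  (start)
  step 1: B  (read 0: A→B)
  step 2: C  (read 2: B→C)
  step 3: B  (read 0: C→B)
  step 4: C  (read 2: B→C)
  step 5: B  (read 0: C→B)
  step 6: D  (read 0: B→D)

After x (step 4): C. After xy (step 6): D.
They differ (C ≠ D), so y is not a cycle from the state after x; this split is not the one the pumping-lemma construction produces, and pumping y need not keep the string in L(M).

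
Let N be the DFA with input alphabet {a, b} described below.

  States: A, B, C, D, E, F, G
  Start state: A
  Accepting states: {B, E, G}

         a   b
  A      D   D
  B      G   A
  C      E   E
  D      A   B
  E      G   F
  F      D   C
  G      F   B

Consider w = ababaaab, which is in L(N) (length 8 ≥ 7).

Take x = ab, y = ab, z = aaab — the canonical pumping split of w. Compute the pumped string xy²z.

abababaaab

xy^2z = ab·ab·ab·aaab = abababaaab.
Reading y = ab takes N from B back to B, so after x·y·y the machine is still in B, and z then leads to the accepting state B. Hence abababaaab ∈ L(N).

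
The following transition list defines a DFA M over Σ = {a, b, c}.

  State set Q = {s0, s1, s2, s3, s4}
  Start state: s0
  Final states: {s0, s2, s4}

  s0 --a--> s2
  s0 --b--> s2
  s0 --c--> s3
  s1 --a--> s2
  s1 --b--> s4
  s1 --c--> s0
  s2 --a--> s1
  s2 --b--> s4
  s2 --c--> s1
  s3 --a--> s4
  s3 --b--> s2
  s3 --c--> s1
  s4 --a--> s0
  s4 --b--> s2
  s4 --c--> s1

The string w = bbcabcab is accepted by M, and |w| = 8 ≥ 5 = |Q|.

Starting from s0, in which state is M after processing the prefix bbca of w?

s2

Run of M on the first 4 characters of w = b b c a:
  step 0: s0  (start)
  step 1: s2  (read b: s0→s2)
  step 2: s4  (read b: s2→s4)
  step 3: s1  (read c: s4→s1)
  step 4: s2  (read a: s1→s2)

After reading 4 characters, M is in state s2.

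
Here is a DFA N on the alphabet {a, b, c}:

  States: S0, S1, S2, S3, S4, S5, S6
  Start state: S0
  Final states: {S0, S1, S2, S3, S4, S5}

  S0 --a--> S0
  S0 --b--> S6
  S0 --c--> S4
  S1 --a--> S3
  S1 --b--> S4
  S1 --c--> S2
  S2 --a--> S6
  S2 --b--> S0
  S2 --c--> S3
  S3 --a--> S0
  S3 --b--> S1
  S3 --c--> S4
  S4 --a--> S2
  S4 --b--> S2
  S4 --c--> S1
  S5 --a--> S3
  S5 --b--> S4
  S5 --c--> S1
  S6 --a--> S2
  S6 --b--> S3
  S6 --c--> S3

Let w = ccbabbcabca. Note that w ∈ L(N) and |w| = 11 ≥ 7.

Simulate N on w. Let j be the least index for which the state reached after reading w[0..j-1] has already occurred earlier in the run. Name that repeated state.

S4

State sequence: S0 -c-> S4 -c-> S1 -b-> S4 -a-> S2 -b-> S0 -b-> S6 -c-> S3 -a-> S0 -b-> S6 -c-> S3 -a-> S0
First repeat at step 3: S4 was already visited.

The earliest repeat is at step j = 3: N is in S4, which it already visited at step i = 1.
With |Q| = 7, pigeonhole forces a state repeat no later than step 7; the substring read between the first and second visits to that state can be pumped.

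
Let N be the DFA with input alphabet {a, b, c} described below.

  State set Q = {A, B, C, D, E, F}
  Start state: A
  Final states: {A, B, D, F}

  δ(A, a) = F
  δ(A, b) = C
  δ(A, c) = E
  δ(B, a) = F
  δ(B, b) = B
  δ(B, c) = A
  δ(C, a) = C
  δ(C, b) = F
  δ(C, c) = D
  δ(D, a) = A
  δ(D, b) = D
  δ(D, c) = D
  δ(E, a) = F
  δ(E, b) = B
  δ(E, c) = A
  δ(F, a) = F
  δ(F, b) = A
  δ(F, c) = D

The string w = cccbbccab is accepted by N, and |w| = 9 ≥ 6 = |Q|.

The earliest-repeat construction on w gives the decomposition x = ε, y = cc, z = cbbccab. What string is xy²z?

cccccbbccab

xy^2z = ε·cc·cc·cbbccab = cccccbbccab.
Reading y = cc takes N from A back to A, so after x·y·y the machine is still in A, and z then leads to the accepting state A. Hence cccccbbccab ∈ L(N).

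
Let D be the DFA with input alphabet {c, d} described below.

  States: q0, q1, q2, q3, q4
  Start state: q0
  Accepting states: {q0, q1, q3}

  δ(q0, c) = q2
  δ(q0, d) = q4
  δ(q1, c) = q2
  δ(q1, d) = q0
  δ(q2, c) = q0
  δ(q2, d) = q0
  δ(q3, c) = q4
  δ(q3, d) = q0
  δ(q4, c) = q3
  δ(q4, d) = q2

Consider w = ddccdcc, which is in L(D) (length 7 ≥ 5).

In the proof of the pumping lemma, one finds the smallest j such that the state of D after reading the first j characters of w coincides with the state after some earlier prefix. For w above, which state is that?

Run of D on w = d d c c d c c:
  step 0: q0  (start)
  step 1: q4  (read d: q0→q4)
  step 2: q2  (read d: q4→q2)
  step 3: q0  (read c: q2→q0)   ← first repeat (q0 seen earlier)
  step 4: q2  (read c: q0→q2)
  step 5: q0  (read d: q2→q0)
  step 6: q2  (read c: q0→q2)
  step 7: q0  (read c: q2→q0)

The earliest repeat is at step j = 3: D is in q0, which it already visited at step i = 0.
With |Q| = 5, pigeonhole forces a state repeat no later than step 5; the substring read between the first and second visits to that state can be pumped.

q0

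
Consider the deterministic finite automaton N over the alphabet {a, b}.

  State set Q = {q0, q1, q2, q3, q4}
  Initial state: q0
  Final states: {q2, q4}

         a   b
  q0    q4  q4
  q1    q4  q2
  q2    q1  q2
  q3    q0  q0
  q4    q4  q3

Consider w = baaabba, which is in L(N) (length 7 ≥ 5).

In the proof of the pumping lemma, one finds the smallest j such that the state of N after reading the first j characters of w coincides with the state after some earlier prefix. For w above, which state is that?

Run of N on w = b a a a b b a:
  step 0: q0  (start)
  step 1: q4  (read b: q0→q4)
  step 2: q4  (read a: q4→q4)   ← first repeat (q4 seen earlier)
  step 3: q4  (read a: q4→q4)
  step 4: q4  (read a: q4→q4)
  step 5: q3  (read b: q4→q3)
  step 6: q0  (read b: q3→q0)
  step 7: q4  (read a: q0→q4)

The earliest repeat is at step j = 2: N is in q4, which it already visited at step i = 1.
The DFA has 5 states, so the proof of the pumping lemma guarantees a repeated state among the first 5+1 visited; the segment between the two visits is the pumpable y.

q4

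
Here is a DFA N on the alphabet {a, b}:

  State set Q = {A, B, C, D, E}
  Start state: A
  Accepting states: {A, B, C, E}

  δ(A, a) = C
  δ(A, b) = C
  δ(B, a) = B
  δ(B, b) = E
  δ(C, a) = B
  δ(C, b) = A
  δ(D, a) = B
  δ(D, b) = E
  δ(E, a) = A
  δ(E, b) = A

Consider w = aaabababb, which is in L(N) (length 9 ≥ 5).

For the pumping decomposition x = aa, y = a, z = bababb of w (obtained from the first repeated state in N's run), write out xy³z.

aaaaabababb

xy^3z = aa·a·a·a·bababb = aaaaabababb.
Reading y = a takes N from B back to B, so after x·y·y·y the machine is still in B, and z then leads to the accepting state A. Hence aaaaabababb ∈ L(N).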